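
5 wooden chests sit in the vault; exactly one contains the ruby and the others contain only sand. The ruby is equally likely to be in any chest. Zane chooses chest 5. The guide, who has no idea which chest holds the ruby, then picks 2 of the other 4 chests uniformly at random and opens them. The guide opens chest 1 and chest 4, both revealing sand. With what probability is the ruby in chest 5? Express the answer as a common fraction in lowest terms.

Consider each possible location of the ruby in turn.
If it is in either of chests 1 and 4 (prior 1/5 each): that chest was opened and seen not to hold the prize — ruled out; weight (1/5)·0 = 0 each.
If it is in any of chests 2, 3, and 5 (prior 1/5 each): the guide picks exactly this set with probability 1/6 regardless, and none is the prize; weight (1/5)·(1/6) = 1/30 each.
The weights sum to 1/10.
So P(the ruby in chest 5 | the guide opened chest 1 and chest 4) = (1/30) / (1/10) = 1/3.

1/3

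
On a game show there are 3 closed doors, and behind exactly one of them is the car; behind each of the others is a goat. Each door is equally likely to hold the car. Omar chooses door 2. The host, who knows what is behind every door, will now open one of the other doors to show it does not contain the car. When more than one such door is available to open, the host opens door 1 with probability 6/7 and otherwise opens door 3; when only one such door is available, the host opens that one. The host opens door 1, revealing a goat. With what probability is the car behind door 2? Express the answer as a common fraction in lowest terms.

6/13

Condition on the true location of the car.
If it is behind door 1 (prior 1/3): the host opened door 1, so this case is ruled out; weight (1/3)·0 = 0.
If it is behind door 2 (prior 1/3): door 1 is available, opened with probability 6/7; weight (1/3)·(6/7) = 2/7.
If it is behind door 3 (prior 1/3): only door 1 is available, probability 1; weight (1/3)·1 = 1/3.
The weights sum to 13/21.
So P(the car behind door 2 | the host opened door 1) = (2/7) / (13/21) = 6/13.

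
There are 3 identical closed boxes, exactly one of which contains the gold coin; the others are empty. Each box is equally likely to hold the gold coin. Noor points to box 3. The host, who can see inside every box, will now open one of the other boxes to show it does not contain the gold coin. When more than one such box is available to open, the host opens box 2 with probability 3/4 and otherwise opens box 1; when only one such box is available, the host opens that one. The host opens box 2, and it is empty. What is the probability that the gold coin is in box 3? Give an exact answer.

3/7

Condition on the true location of the gold coin.
If it is in box 1 (prior 1/3): only box 2 is available, probability 1; weight (1/3)·1 = 1/3.
If it is in box 2 (prior 1/3): the host opened box 2, so this case is ruled out; weight (1/3)·0 = 0.
If it is in box 3 (prior 1/3): box 2 is available, opened with probability 3/4; weight (1/3)·(3/4) = 1/4.
The weights sum to 7/12.
So P(the gold coin in box 3 | the host opened box 2) = (1/4) / (7/12) = 3/7.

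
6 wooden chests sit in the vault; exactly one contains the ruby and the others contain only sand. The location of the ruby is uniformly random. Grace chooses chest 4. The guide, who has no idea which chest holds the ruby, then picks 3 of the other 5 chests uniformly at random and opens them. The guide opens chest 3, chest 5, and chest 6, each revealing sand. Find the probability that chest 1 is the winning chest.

1/3

Apply Bayes' rule, conditioning on where the ruby actually is.
If it is in any of chests 1, 2, and 4 (prior 1/6 each): the guide picks exactly this set with probability 1/10 regardless, and none is the prize; weight (1/6)·(1/10) = 1/60 each.
If it is in any of chests 3, 5, and 6 (prior 1/6 each): that chest was opened and seen not to hold the prize — ruled out; weight (1/6)·0 = 0 each.
The weights sum to 1/20.
So P(the ruby in chest 1 | the guide opened chest 3, chest 5, and chest 6) = (1/60) / (1/20) = 1/3.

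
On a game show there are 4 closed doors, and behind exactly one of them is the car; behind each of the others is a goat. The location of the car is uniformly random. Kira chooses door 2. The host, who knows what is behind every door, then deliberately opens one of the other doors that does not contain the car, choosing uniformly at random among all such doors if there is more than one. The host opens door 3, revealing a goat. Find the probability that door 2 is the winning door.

1/4

Consider each possible location of the car in turn.
If it is behind either of doors 1 and 4 (prior 1/4 each): the host has 2 equally likely choices, so probability 1/2; weight (1/4)·(1/2) = 1/8 each.
If it is behind door 2 (prior 1/4): the host has 3 equally likely choices, so probability 1/3; weight (1/4)·(1/3) = 1/12.
If it is behind door 3 (prior 1/4): the host opened door 3, so this case is ruled out; weight (1/4)·0 = 0.
The weights sum to 1/3.
So P(the car behind door 2 | the host opened door 3) = (1/12) / (1/3) = 1/4.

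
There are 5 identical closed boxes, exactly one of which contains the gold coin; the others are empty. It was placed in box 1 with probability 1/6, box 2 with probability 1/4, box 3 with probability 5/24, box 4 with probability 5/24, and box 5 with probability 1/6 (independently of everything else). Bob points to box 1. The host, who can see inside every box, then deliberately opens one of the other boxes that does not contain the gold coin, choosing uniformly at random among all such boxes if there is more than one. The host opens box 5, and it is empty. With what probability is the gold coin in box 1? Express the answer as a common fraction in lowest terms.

3/19

Apply Bayes' rule, conditioning on where the gold coin actually is.
If it is in box 1 (prior 1/6): the host has 4 equally likely choices, so probability 1/4; weight (1/6)·(1/4) = 1/24.
If it is in box 2 (prior 1/4): the host has 3 equally likely choices, so probability 1/3; weight (1/4)·(1/3) = 1/12.
If it is in either of boxes 3 and 4 (prior 5/24 each): the host has 3 equally likely choices, so probability 1/3; weight (5/24)·(1/3) = 5/72 each.
If it is in box 5 (prior 1/6): the host opened box 5, so this case is ruled out; weight (1/6)·0 = 0.
The weights sum to 19/72.
So P(the gold coin in box 1 | the host opened box 5) = (1/24) / (19/72) = 3/19.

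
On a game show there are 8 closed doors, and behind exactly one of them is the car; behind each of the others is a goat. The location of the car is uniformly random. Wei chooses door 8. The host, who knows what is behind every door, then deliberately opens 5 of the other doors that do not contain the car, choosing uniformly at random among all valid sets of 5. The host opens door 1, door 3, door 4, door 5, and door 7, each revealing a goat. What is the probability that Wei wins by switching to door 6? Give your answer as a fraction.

7/16

Condition on the true location of the car.
If it is behind any of doors 1, 3, 4, 5, and 7 (prior 1/8 each): that door was opened and seen not to hold the prize — ruled out; weight (1/8)·0 = 0 each.
If it is behind either of doors 2 and 6 (prior 1/8 each): the host has 6 equally likely choices, so probability 1/6; weight (1/8)·(1/6) = 1/48 each.
If it is behind door 8 (prior 1/8): the host has 21 equally likely choices, so probability 1/21; weight (1/8)·(1/21) = 1/168.
The weights sum to 1/21.
So P(the car behind door 6 | the host opened door 1, door 3, door 4, door 5, and door 7) = (1/48) / (1/21) = 7/16.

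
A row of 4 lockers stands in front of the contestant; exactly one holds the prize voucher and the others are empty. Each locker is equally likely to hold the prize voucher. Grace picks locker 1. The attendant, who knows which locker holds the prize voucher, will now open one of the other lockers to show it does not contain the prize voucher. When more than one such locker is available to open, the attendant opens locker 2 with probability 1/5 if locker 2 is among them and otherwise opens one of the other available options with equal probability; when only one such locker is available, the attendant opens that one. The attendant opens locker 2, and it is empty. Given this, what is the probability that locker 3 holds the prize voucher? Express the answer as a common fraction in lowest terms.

Apply Bayes' rule, conditioning on where the prize voucher actually is.
If it is in any of lockers 1, 3, and 4 (prior 1/4 each): locker 2 is available, opened with probability 1/5; weight (1/4)·(1/5) = 1/20 each.
If it is in locker 2 (prior 1/4): the attendant opened locker 2, so this case is ruled out; weight (1/4)·0 = 0.
The weights sum to 3/20.
So P(the prize voucher in locker 3 | the attendant opened locker 2) = (1/20) / (3/20) = 1/3.

1/3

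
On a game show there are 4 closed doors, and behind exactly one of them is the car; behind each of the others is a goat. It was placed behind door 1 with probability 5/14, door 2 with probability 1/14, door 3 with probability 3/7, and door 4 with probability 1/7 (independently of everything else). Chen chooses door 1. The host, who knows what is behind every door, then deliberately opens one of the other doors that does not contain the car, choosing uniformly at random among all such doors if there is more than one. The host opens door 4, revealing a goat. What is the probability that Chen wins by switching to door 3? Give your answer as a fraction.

Apply Bayes' rule, conditioning on where the car actually is.
If it is behind door 1 (prior 5/14): the host has 3 equally likely choices, so probability 1/3; weight (5/14)·(1/3) = 5/42.
If it is behind door 2 (prior 1/14): the host has 2 equally likely choices, so probability 1/2; weight (1/14)·(1/2) = 1/28.
If it is behind door 3 (prior 3/7): the host has 2 equally likely choices, so probability 1/2; weight (3/7)·(1/2) = 3/14.
If it is behind door 4 (prior 1/7): the host opened door 4, so this case is ruled out; weight (1/7)·0 = 0.
The weights sum to 31/84.
So P(the car behind door 3 | the host opened door 4) = (3/14) / (31/84) = 18/31.

18/31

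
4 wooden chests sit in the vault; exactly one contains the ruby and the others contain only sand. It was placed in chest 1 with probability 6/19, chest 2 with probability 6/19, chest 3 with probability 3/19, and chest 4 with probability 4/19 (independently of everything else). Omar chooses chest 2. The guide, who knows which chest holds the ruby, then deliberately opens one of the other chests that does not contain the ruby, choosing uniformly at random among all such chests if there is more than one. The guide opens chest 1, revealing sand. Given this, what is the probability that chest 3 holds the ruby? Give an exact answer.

3/11

Condition on the true location of the ruby.
If it is in chest 1 (prior 6/19): the guide opened chest 1, so this case is ruled out; weight (6/19)·0 = 0.
If it is in chest 2 (prior 6/19): the guide has 3 equally likely choices, so probability 1/3; weight (6/19)·(1/3) = 2/19.
If it is in chest 3 (prior 3/19): the guide has 2 equally likely choices, so probability 1/2; weight (3/19)·(1/2) = 3/38.
If it is in chest 4 (prior 4/19): the guide has 2 equally likely choices, so probability 1/2; weight (4/19)·(1/2) = 2/19.
The weights sum to 11/38.
So P(the ruby in chest 3 | the guide opened chest 1) = (3/38) / (11/38) = 3/11.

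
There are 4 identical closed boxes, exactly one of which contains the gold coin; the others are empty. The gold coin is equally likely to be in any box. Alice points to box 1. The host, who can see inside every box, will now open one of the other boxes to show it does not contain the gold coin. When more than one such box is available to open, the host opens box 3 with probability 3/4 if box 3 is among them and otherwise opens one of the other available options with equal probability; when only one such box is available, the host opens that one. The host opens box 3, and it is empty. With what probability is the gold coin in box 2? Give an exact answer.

1/3

Condition on the true location of the gold coin.
If it is in any of boxes 1, 2, and 4 (prior 1/4 each): box 3 is available, opened with probability 3/4; weight (1/4)·(3/4) = 3/16 each.
If it is in box 3 (prior 1/4): the host opened box 3, so this case is ruled out; weight (1/4)·0 = 0.
The weights sum to 9/16.
So P(the gold coin in box 2 | the host opened box 3) = (3/16) / (9/16) = 1/3.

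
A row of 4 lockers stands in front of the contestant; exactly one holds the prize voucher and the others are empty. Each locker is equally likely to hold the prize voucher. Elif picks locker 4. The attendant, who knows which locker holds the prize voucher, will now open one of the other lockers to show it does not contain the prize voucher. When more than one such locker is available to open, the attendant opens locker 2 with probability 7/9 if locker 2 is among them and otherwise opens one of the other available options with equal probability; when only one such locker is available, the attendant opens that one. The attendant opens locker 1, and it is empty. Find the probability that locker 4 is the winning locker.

2/15

Apply Bayes' rule, conditioning on where the prize voucher actually is.
If it is in locker 1 (prior 1/4): the attendant opened locker 1, so this case is ruled out; weight (1/4)·0 = 0.
If it is in locker 2 (prior 1/4): locker 2 holds the prize so is unavailable; the attendant chooses uniformly among the 2 others, probability 1/2; weight (1/4)·(1/2) = 1/8.
If it is in locker 3 (prior 1/4): locker 2 is available but not opened, probability 2/9; weight (1/4)·(2/9) = 1/18.
If it is in locker 4 (prior 1/4): locker 2 is available but not opened; locker 1 gets probability (1 − 7/9)/2 = 1/9; weight (1/4)·(1/9) = 1/36.
The weights sum to 5/24.
So P(the prize voucher in locker 4 | the attendant opened locker 1) = (1/36) / (5/24) = 2/15.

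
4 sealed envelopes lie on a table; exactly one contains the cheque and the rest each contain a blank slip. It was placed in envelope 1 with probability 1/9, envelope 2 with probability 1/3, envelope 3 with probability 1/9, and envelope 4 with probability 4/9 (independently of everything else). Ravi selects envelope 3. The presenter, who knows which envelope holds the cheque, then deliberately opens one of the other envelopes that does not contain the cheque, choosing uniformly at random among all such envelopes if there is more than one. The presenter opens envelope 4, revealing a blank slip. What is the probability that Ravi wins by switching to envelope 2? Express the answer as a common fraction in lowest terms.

9/14

Condition on the true location of the cheque.
If it is in envelope 1 (prior 1/9): the presenter has 2 equally likely choices, so probability 1/2; weight (1/9)·(1/2) = 1/18.
If it is in envelope 2 (prior 1/3): the presenter has 2 equally likely choices, so probability 1/2; weight (1/3)·(1/2) = 1/6.
If it is in envelope 3 (prior 1/9): the presenter has 3 equally likely choices, so probability 1/3; weight (1/9)·(1/3) = 1/27.
If it is in envelope 4 (prior 4/9): the presenter opened envelope 4, so this case is ruled out; weight (4/9)·0 = 0.
The weights sum to 7/27.
So P(the cheque in envelope 2 | the presenter opened envelope 4) = (1/6) / (7/27) = 9/14.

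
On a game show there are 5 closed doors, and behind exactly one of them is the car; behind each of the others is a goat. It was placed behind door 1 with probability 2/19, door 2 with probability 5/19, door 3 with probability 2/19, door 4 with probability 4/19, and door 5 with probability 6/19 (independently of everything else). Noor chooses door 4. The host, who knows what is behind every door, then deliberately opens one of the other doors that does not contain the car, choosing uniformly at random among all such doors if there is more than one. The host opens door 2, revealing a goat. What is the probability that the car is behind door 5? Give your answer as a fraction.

Consider each possible location of the car in turn.
If it is behind either of doors 1 and 3 (prior 2/19 each): the host has 3 equally likely choices, so probability 1/3; weight (2/19)·(1/3) = 2/57 each.
If it is behind door 2 (prior 5/19): the host opened door 2, so this case is ruled out; weight (5/19)·0 = 0.
If it is behind door 4 (prior 4/19): the host has 4 equally likely choices, so probability 1/4; weight (4/19)·(1/4) = 1/19.
If it is behind door 5 (prior 6/19): the host has 3 equally likely choices, so probability 1/3; weight (6/19)·(1/3) = 2/19.
The weights sum to 13/57.
So P(the car behind door 5 | the host opened door 2) = (2/19) / (13/57) = 6/13.

6/13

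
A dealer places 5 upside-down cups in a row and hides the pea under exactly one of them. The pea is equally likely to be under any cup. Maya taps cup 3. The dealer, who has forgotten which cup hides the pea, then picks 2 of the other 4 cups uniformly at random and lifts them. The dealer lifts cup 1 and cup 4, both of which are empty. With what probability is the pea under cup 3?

1/3

Apply Bayes' rule, conditioning on where the pea actually is.
If it is under either of cups 1 and 4 (prior 1/5 each): that cup was opened and seen not to hold the prize — ruled out; weight (1/5)·0 = 0 each.
If it is under any of cups 2, 3, and 5 (prior 1/5 each): the dealer picks exactly this set with probability 1/6 regardless, and none is the prize; weight (1/5)·(1/6) = 1/30 each.
The weights sum to 1/10.
So P(the pea under cup 3 | the dealer opened cup 1 and cup 4) = (1/30) / (1/10) = 1/3.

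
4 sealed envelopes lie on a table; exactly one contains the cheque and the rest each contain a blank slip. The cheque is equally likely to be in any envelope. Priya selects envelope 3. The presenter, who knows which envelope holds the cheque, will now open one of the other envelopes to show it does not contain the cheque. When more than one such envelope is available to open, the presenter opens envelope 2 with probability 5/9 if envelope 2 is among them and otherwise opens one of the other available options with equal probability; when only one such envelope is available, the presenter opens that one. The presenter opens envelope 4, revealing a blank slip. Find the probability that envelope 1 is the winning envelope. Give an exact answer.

Apply Bayes' rule, conditioning on where the cheque actually is.
If it is in envelope 1 (prior 1/4): envelope 2 is available but not opened, probability 4/9; weight (1/4)·(4/9) = 1/9.
If it is in envelope 2 (prior 1/4): envelope 2 holds the prize so is unavailable; the presenter chooses uniformly among the 2 others, probability 1/2; weight (1/4)·(1/2) = 1/8.
If it is in envelope 3 (prior 1/4): envelope 2 is available but not opened; envelope 4 gets probability (1 − 5/9)/2 = 2/9; weight (1/4)·(2/9) = 1/18.
If it is in envelope 4 (prior 1/4): the presenter opened envelope 4, so this case is ruled out; weight (1/4)·0 = 0.
The weights sum to 7/24.
So P(the cheque in envelope 1 | the presenter opened envelope 4) = (1/9) / (7/24) = 8/21.

8/21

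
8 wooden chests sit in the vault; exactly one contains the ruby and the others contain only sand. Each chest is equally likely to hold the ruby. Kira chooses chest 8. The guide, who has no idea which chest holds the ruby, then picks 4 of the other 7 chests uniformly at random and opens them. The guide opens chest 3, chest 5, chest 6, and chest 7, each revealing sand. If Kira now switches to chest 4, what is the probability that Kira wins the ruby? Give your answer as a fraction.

Consider each possible location of the ruby in turn.
If it is in any of chests 1, 2, 4, and 8 (prior 1/8 each): the guide picks exactly this set with probability 1/35 regardless, and none is the prize; weight (1/8)·(1/35) = 1/280 each.
If it is in any of chests 3, 5, 6, and 7 (prior 1/8 each): that chest was opened and seen not to hold the prize — ruled out; weight (1/8)·0 = 0 each.
The weights sum to 1/70.
So P(the ruby in chest 4 | the guide opened chest 3, chest 5, chest 6, and chest 7) = (1/280) / (1/70) = 1/4.

1/4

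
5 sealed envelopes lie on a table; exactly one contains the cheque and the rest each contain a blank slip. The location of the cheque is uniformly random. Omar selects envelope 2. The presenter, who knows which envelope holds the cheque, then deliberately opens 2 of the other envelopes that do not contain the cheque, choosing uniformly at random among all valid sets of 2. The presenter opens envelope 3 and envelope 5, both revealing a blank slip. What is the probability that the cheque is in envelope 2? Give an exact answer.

Apply Bayes' rule, conditioning on where the cheque actually is.
If it is in either of envelopes 1 and 4 (prior 1/5 each): the presenter has 3 equally likely choices, so probability 1/3; weight (1/5)·(1/3) = 1/15 each.
If it is in envelope 2 (prior 1/5): the presenter has 6 equally likely choices, so probability 1/6; weight (1/5)·(1/6) = 1/30.
If it is in either of envelopes 3 and 5 (prior 1/5 each): that envelope was opened and seen not to hold the prize — ruled out; weight (1/5)·0 = 0 each.
The weights sum to 1/6.
So P(the cheque in envelope 2 | the presenter opened envelope 3 and envelope 5) = (1/30) / (1/6) = 1/5.

1/5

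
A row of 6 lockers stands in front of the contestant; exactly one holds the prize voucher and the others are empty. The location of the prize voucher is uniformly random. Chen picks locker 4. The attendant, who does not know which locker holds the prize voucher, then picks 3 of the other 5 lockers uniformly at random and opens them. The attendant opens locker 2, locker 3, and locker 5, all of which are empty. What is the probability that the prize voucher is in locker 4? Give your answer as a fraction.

1/3

Condition on the true location of the prize voucher.
If it is in any of lockers 1, 4, and 6 (prior 1/6 each): the attendant picks exactly this set with probability 1/10 regardless, and none is the prize; weight (1/6)·(1/10) = 1/60 each.
If it is in any of lockers 2, 3, and 5 (prior 1/6 each): that locker was opened and seen not to hold the prize — ruled out; weight (1/6)·0 = 0 each.
The weights sum to 1/20.
So P(the prize voucher in locker 4 | the attendant opened locker 2, locker 3, and locker 5) = (1/60) / (1/20) = 1/3.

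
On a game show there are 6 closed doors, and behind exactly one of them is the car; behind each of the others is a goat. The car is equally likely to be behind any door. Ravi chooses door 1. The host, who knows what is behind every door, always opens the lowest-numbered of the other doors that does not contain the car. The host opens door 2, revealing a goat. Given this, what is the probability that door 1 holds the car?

Consider each possible location of the car in turn.
If it is behind any of doors 1, 3, 4, 5, and 6 (prior 1/6 each): door 2 is the lowest-numbered option available, probability 1; weight (1/6)·1 = 1/6 each.
If it is behind door 2 (prior 1/6): the host opened door 2, so this case is ruled out; weight (1/6)·0 = 0.
The weights sum to 5/6.
So P(the car behind door 1 | the host opened door 2) = (1/6) / (5/6) = 1/5.

1/5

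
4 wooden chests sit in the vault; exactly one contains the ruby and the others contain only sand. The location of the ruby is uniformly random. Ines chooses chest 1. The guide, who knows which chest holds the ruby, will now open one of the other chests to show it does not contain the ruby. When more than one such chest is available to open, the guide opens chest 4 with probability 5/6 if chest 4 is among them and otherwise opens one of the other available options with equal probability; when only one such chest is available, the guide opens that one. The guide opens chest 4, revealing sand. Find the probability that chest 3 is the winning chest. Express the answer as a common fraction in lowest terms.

Condition on the true location of the ruby.
If it is in any of chests 1, 2, and 3 (prior 1/4 each): chest 4 is available, opened with probability 5/6; weight (1/4)·(5/6) = 5/24 each.
If it is in chest 4 (prior 1/4): the guide opened chest 4, so this case is ruled out; weight (1/4)·0 = 0.
The weights sum to 5/8.
So P(the ruby in chest 3 | the guide opened chest 4) = (5/24) / (5/8) = 1/3.

1/3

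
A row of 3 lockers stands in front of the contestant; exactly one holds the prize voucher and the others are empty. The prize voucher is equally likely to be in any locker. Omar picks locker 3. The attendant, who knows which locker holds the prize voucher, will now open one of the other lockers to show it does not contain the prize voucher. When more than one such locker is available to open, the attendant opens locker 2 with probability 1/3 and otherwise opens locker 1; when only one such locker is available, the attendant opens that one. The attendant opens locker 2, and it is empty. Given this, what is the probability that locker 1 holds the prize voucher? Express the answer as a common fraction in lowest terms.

3/4

Condition on the true location of the prize voucher.
If it is in locker 1 (prior 1/3): only locker 2 is available, probability 1; weight (1/3)·1 = 1/3.
If it is in locker 2 (prior 1/3): the attendant opened locker 2, so this case is ruled out; weight (1/3)·0 = 0.
If it is in locker 3 (prior 1/3): locker 2 is available, opened with probability 1/3; weight (1/3)·(1/3) = 1/9.
The weights sum to 4/9.
So P(the prize voucher in locker 1 | the attendant opened locker 2) = (1/3) / (4/9) = 3/4.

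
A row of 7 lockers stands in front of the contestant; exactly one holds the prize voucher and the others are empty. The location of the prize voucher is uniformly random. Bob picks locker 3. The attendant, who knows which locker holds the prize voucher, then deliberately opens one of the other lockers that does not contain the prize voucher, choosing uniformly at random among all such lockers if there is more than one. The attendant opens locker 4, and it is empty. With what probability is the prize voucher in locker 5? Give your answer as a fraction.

6/35

Condition on the true location of the prize voucher.
If it is in any of lockers 1, 2, 5, 6, and 7 (prior 1/7 each): the attendant has 5 equally likely choices, so probability 1/5; weight (1/7)·(1/5) = 1/35 each.
If it is in locker 3 (prior 1/7): the attendant has 6 equally likely choices, so probability 1/6; weight (1/7)·(1/6) = 1/42.
If it is in locker 4 (prior 1/7): the attendant opened locker 4, so this case is ruled out; weight (1/7)·0 = 0.
The weights sum to 1/6.
So P(the prize voucher in locker 5 | the attendant opened locker 4) = (1/35) / (1/6) = 6/35.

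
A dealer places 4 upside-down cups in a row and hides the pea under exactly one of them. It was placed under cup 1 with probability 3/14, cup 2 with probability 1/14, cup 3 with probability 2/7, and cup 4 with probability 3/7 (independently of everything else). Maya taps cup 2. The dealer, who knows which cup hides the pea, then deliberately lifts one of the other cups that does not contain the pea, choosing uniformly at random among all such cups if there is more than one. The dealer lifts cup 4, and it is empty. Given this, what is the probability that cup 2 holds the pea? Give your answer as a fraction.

Condition on the true location of the pea.
If it is under cup 1 (prior 3/14): the dealer has 2 equally likely choices, so probability 1/2; weight (3/14)·(1/2) = 3/28.
If it is under cup 2 (prior 1/14): the dealer has 3 equally likely choices, so probability 1/3; weight (1/14)·(1/3) = 1/42.
If it is under cup 3 (prior 2/7): the dealer has 2 equally likely choices, so probability 1/2; weight (2/7)·(1/2) = 1/7.
If it is under cup 4 (prior 3/7): the dealer opened cup 4, so this case is ruled out; weight (3/7)·0 = 0.
The weights sum to 23/84.
So P(the pea under cup 2 | the dealer opened cup 4) = (1/42) / (23/84) = 2/23.

2/23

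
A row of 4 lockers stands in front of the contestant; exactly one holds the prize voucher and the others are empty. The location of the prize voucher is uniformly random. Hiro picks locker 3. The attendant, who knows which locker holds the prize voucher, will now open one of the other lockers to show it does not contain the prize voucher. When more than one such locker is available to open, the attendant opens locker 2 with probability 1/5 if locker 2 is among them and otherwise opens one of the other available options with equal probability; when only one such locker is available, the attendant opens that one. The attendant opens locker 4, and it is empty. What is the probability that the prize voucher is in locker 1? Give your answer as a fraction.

8/17

Consider each possible location of the prize voucher in turn.
If it is in locker 1 (prior 1/4): locker 2 is available but not opened, probability 4/5; weight (1/4)·(4/5) = 1/5.
If it is in locker 2 (prior 1/4): locker 2 holds the prize so is unavailable; the attendant chooses uniformly among the 2 others, probability 1/2; weight (1/4)·(1/2) = 1/8.
If it is in locker 3 (prior 1/4): locker 2 is available but not opened; locker 4 gets probability (1 − 1/5)/2 = 2/5; weight (1/4)·(2/5) = 1/10.
If it is in locker 4 (prior 1/4): the attendant opened locker 4, so this case is ruled out; weight (1/4)·0 = 0.
The weights sum to 17/40.
So P(the prize voucher in locker 1 | the attendant opened locker 4) = (1/5) / (17/40) = 8/17.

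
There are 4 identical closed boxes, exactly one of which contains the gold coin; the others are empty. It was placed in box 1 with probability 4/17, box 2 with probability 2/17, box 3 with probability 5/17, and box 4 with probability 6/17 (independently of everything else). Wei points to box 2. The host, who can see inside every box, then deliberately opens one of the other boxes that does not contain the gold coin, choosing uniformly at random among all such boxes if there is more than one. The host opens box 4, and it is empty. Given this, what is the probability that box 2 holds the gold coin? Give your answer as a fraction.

Consider each possible location of the gold coin in turn.
If it is in box 1 (prior 4/17): the host has 2 equally likely choices, so probability 1/2; weight (4/17)·(1/2) = 2/17.
If it is in box 2 (prior 2/17): the host has 3 equally likely choices, so probability 1/3; weight (2/17)·(1/3) = 2/51.
If it is in box 3 (prior 5/17): the host has 2 equally likely choices, so probability 1/2; weight (5/17)·(1/2) = 5/34.
If it is in box 4 (prior 6/17): the host opened box 4, so this case is ruled out; weight (6/17)·0 = 0.
The weights sum to 31/102.
So P(the gold coin in box 2 | the host opened box 4) = (2/51) / (31/102) = 4/31.

4/31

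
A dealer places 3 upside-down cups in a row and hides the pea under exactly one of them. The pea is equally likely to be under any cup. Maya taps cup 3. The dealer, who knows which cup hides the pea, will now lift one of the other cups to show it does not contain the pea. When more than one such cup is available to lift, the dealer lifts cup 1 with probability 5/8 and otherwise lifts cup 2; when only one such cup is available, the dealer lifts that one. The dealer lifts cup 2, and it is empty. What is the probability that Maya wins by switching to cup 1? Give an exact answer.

Condition on the true location of the pea.
If it is under cup 1 (prior 1/3): only cup 2 is available, probability 1; weight (1/3)·1 = 1/3.
If it is under cup 2 (prior 1/3): the dealer opened cup 2, so this case is ruled out; weight (1/3)·0 = 0.
If it is under cup 3 (prior 1/3): cup 1 is available but not opened, probability 3/8; weight (1/3)·(3/8) = 1/8.
The weights sum to 11/24.
So P(the pea under cup 1 | the dealer opened cup 2) = (1/3) / (11/24) = 8/11.

8/11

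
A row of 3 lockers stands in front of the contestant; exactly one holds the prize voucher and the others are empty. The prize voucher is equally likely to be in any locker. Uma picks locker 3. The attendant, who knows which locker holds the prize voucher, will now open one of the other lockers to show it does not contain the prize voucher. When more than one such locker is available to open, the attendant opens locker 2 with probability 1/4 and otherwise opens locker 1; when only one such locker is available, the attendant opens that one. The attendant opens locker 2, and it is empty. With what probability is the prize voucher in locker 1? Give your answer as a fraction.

Consider each possible location of the prize voucher in turn.
If it is in locker 1 (prior 1/3): only locker 2 is available, probability 1; weight (1/3)·1 = 1/3.
If it is in locker 2 (prior 1/3): the attendant opened locker 2, so this case is ruled out; weight (1/3)·0 = 0.
If it is in locker 3 (prior 1/3): locker 2 is available, opened with probability 1/4; weight (1/3)·(1/4) = 1/12.
The weights sum to 5/12.
So P(the prize voucher in locker 1 | the attendant opened locker 2) = (1/3) / (5/12) = 4/5.

4/5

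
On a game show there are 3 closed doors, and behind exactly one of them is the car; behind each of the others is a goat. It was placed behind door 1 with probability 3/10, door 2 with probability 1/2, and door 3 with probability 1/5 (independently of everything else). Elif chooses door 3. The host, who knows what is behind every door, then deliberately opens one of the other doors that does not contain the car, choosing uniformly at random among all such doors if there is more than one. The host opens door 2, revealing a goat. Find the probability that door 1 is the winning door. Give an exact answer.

Condition on the true location of the car.
If it is behind door 1 (prior 3/10): the host has no choice, probability 1; weight (3/10)·1 = 3/10.
If it is behind door 2 (prior 1/2): the host opened door 2, so this case is ruled out; weight (1/2)·0 = 0.
If it is behind door 3 (prior 1/5): the host has 2 equally likely choices, so probability 1/2; weight (1/5)·(1/2) = 1/10.
The weights sum to 2/5.
So P(the car behind door 1 | the host opened door 2) = (3/10) / (2/5) = 3/4.

3/4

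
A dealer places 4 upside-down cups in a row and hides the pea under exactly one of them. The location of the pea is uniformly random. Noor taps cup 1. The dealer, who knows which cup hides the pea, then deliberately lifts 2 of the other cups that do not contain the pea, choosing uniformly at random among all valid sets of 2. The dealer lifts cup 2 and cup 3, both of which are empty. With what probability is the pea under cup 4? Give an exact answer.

Consider each possible location of the pea in turn.
If it is under cup 1 (prior 1/4): the dealer has 3 equally likely choices, so probability 1/3; weight (1/4)·(1/3) = 1/12.
If it is under either of cups 2 and 3 (prior 1/4 each): that cup was opened and seen not to hold the prize — ruled out; weight (1/4)·0 = 0 each.
If it is under cup 4 (prior 1/4): the dealer has no choice, probability 1; weight (1/4)·1 = 1/4.
The weights sum to 1/3.
So P(the pea under cup 4 | the dealer opened cup 2 and cup 3) = (1/4) / (1/3) = 3/4.

3/4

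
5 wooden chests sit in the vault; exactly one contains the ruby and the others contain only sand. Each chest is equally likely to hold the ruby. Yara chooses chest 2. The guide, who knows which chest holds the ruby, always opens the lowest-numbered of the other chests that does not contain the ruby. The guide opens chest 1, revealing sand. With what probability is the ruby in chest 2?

1/4

Condition on the true location of the ruby.
If it is in chest 1 (prior 1/5): the guide opened chest 1, so this case is ruled out; weight (1/5)·0 = 0.
If it is in any of chests 2, 3, 4, and 5 (prior 1/5 each): chest 1 is the lowest-numbered option available, probability 1; weight (1/5)·1 = 1/5 each.
The weights sum to 4/5.
So P(the ruby in chest 2 | the guide opened chest 1) = (1/5) / (4/5) = 1/4.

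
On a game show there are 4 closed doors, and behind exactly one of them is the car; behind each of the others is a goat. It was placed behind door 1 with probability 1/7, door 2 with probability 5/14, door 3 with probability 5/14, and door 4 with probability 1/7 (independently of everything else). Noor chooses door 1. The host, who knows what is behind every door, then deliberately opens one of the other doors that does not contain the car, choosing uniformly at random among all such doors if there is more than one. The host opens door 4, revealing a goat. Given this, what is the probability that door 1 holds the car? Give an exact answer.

2/17

Apply Bayes' rule, conditioning on where the car actually is.
If it is behind door 1 (prior 1/7): the host has 3 equally likely choices, so probability 1/3; weight (1/7)·(1/3) = 1/21.
If it is behind either of doors 2 and 3 (prior 5/14 each): the host has 2 equally likely choices, so probability 1/2; weight (5/14)·(1/2) = 5/28 each.
If it is behind door 4 (prior 1/7): the host opened door 4, so this case is ruled out; weight (1/7)·0 = 0.
The weights sum to 17/42.
So P(the car behind door 1 | the host opened door 4) = (1/21) / (17/42) = 2/17.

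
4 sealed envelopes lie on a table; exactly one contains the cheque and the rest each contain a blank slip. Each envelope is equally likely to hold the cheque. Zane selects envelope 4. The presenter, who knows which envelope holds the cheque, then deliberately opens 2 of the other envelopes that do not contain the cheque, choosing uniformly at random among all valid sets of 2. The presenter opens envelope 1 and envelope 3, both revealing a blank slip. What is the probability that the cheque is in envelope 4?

1/4

Apply Bayes' rule, conditioning on where the cheque actually is.
If it is in either of envelopes 1 and 3 (prior 1/4 each): that envelope was opened and seen not to hold the prize — ruled out; weight (1/4)·0 = 0 each.
If it is in envelope 2 (prior 1/4): the presenter has no choice, probability 1; weight (1/4)·1 = 1/4.
If it is in envelope 4 (prior 1/4): the presenter has 3 equally likely choices, so probability 1/3; weight (1/4)·(1/3) = 1/12.
The weights sum to 1/3.
So P(the cheque in envelope 4 | the presenter opened envelope 1 and envelope 3) = (1/12) / (1/3) = 1/4.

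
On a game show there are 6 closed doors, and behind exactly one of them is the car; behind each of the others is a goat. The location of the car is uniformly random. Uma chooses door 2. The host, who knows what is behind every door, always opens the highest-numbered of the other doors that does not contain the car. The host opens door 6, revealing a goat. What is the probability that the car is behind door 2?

Condition on the true location of the car.
If it is behind any of doors 1, 2, 3, 4, and 5 (prior 1/6 each): door 6 is the highest-numbered option available, probability 1; weight (1/6)·1 = 1/6 each.
If it is behind door 6 (prior 1/6): the host opened door 6, so this case is ruled out; weight (1/6)·0 = 0.
The weights sum to 5/6.
So P(the car behind door 2 | the host opened door 6) = (1/6) / (5/6) = 1/5.

1/5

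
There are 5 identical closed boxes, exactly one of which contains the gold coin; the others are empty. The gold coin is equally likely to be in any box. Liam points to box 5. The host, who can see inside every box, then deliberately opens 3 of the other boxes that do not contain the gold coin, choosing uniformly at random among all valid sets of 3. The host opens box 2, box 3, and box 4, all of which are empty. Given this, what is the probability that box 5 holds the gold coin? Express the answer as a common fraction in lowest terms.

1/5

Consider each possible location of the gold coin in turn.
If it is in box 1 (prior 1/5): the host has no choice, probability 1; weight (1/5)·1 = 1/5.
If it is in any of boxes 2, 3, and 4 (prior 1/5 each): that box was opened and seen not to hold the prize — ruled out; weight (1/5)·0 = 0 each.
If it is in box 5 (prior 1/5): the host has 4 equally likely choices, so probability 1/4; weight (1/5)·(1/4) = 1/20.
The weights sum to 1/4.
So P(the gold coin in box 5 | the host opened box 2, box 3, and box 4) = (1/20) / (1/4) = 1/5.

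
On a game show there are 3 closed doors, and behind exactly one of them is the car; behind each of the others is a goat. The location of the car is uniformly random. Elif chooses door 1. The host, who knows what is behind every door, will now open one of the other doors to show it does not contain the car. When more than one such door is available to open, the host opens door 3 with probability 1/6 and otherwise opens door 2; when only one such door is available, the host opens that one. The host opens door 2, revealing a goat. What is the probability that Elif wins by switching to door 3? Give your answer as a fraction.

6/11

Apply Bayes' rule, conditioning on where the car actually is.
If it is behind door 1 (prior 1/3): door 3 is available but not opened, probability 5/6; weight (1/3)·(5/6) = 5/18.
If it is behind door 2 (prior 1/3): the host opened door 2, so this case is ruled out; weight (1/3)·0 = 0.
If it is behind door 3 (prior 1/3): only door 2 is available, probability 1; weight (1/3)·1 = 1/3.
The weights sum to 11/18.
So P(the car behind door 3 | the host opened door 2) = (1/3) / (11/18) = 6/11.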